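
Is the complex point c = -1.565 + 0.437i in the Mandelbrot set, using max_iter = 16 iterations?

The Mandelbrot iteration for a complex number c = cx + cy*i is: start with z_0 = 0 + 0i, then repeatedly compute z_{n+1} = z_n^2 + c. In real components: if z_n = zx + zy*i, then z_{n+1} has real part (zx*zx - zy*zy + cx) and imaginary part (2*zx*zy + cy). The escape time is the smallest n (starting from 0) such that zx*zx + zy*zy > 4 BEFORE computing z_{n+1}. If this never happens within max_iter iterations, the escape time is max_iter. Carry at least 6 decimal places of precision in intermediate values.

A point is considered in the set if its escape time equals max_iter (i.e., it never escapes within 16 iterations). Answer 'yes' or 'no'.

Answer: no

Derivation:
z_0 = 0 + 0i, c = -1.5650 + 0.4370i
Iter 1: z = -1.5650 + 0.4370i, |z|^2 = 2.6402
Iter 2: z = 0.6933 + -0.9308i, |z|^2 = 1.3470
Iter 3: z = -1.9508 + -0.8536i, |z|^2 = 4.5342
Escaped at iteration 3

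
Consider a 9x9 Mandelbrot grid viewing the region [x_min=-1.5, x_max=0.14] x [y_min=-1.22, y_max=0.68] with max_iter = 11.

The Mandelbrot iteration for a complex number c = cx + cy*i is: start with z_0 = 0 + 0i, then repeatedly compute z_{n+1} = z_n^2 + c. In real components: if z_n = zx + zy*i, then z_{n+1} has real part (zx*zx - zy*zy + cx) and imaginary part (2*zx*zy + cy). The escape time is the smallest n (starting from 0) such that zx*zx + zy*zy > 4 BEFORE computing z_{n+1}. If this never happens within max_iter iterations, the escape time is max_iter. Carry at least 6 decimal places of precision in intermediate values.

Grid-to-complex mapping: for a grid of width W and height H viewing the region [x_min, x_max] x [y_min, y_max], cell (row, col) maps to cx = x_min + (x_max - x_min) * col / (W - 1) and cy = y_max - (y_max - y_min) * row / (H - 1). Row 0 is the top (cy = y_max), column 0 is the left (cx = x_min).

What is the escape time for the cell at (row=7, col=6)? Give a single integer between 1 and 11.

Answer: 6

Derivation:
z_0 = 0 + 0i, c = -0.2700 + -0.9825i
Iter 1: z = -0.2700 + -0.9825i, |z|^2 = 1.0382
Iter 2: z = -1.1624 + -0.4519i, |z|^2 = 1.5554
Iter 3: z = 0.8769 + 0.0682i, |z|^2 = 0.7737
Iter 4: z = 0.4944 + -0.8629i, |z|^2 = 0.9890
Iter 5: z = -0.7702 + -1.8356i, |z|^2 = 3.9628
Iter 6: z = -3.0464 + 1.8451i, |z|^2 = 12.6849
Escaped at iteration 6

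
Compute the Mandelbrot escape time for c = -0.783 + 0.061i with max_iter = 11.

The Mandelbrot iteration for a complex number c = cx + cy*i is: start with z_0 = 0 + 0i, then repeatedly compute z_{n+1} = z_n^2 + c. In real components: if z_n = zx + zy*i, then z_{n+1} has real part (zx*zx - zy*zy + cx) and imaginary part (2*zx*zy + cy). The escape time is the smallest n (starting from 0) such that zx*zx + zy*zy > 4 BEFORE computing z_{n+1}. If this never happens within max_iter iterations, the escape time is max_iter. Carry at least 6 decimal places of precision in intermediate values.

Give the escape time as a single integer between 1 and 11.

z_0 = 0 + 0i, c = -0.7830 + 0.0610i
Iter 1: z = -0.7830 + 0.0610i, |z|^2 = 0.6168
Iter 2: z = -0.1736 + -0.0345i, |z|^2 = 0.0313
Iter 3: z = -0.7540 + 0.0730i, |z|^2 = 0.5739
Iter 4: z = -0.2197 + -0.0491i, |z|^2 = 0.0507
Iter 5: z = -0.7371 + 0.0826i, |z|^2 = 0.5502
Iter 6: z = -0.2465 + -0.0607i, |z|^2 = 0.0644
Iter 7: z = -0.7259 + 0.0909i, |z|^2 = 0.5353
Iter 8: z = -0.2643 + -0.0710i, |z|^2 = 0.0749
Iter 9: z = -0.7182 + 0.0985i, |z|^2 = 0.5255
Iter 10: z = -0.2769 + -0.0805i, |z|^2 = 0.0832

Answer: 11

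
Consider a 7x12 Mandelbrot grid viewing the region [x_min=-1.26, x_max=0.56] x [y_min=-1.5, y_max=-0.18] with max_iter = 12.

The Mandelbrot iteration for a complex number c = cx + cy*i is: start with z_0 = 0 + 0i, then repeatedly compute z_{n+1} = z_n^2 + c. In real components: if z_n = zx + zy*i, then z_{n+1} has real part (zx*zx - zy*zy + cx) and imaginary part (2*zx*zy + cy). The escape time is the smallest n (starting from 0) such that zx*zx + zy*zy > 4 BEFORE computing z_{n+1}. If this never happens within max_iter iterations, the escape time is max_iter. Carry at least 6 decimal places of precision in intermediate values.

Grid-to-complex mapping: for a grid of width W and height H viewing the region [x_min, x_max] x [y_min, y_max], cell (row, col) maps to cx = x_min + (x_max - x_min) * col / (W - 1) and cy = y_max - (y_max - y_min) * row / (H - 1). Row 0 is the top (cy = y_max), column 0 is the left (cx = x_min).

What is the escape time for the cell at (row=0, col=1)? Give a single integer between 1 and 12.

z_0 = 0 + 0i, c = -0.9567 + -0.1800i
Iter 1: z = -0.9567 + -0.1800i, |z|^2 = 0.9476
Iter 2: z = -0.0739 + 0.1644i, |z|^2 = 0.0325
Iter 3: z = -0.9782 + -0.2043i, |z|^2 = 0.9987
Iter 4: z = -0.0414 + 0.2197i, |z|^2 = 0.0500
Iter 5: z = -1.0032 + -0.1982i, |z|^2 = 1.0457
Iter 6: z = 0.0105 + 0.2177i, |z|^2 = 0.0475
Iter 7: z = -1.0039 + -0.1754i, |z|^2 = 1.0387
Iter 8: z = 0.0205 + 0.1723i, |z|^2 = 0.0301
Iter 9: z = -0.9859 + -0.1730i, |z|^2 = 1.0020
Iter 10: z = -0.0145 + 0.1610i, |z|^2 = 0.0261
Iter 11: z = -0.9824 + -0.1847i, |z|^2 = 0.9992

Answer: 12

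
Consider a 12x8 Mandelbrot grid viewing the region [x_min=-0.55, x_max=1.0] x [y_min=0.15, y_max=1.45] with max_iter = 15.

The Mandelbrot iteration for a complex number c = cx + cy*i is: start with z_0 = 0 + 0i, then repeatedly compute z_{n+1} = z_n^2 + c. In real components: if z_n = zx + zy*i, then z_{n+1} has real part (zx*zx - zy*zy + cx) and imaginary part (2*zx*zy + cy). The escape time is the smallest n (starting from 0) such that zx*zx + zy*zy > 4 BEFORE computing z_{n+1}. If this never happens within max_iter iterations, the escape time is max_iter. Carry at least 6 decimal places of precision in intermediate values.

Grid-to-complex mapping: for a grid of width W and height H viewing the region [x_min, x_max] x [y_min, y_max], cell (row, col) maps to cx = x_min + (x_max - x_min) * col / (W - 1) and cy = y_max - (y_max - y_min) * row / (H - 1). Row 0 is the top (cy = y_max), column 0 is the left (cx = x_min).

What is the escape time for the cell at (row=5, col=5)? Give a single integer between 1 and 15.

z_0 = 0 + 0i, c = 0.1545 + 0.5214i
Iter 1: z = 0.1545 + 0.5214i, |z|^2 = 0.2958
Iter 2: z = -0.0935 + 0.6826i, |z|^2 = 0.4747
Iter 3: z = -0.3027 + 0.3938i, |z|^2 = 0.2467
Iter 4: z = 0.0910 + 0.2830i, |z|^2 = 0.0884
Iter 5: z = 0.0827 + 0.5730i, |z|^2 = 0.3351
Iter 6: z = -0.1669 + 0.6162i, |z|^2 = 0.4076
Iter 7: z = -0.1973 + 0.3157i, |z|^2 = 0.1386
Iter 8: z = 0.0938 + 0.3968i, |z|^2 = 0.1663
Iter 9: z = 0.0059 + 0.5959i, |z|^2 = 0.3551
Iter 10: z = -0.2005 + 0.5284i, |z|^2 = 0.3194
Iter 11: z = -0.0845 + 0.3095i, |z|^2 = 0.1030
Iter 12: z = 0.0659 + 0.4691i, |z|^2 = 0.2244
Iter 13: z = -0.0612 + 0.5832i, |z|^2 = 0.3439
Iter 14: z = -0.1819 + 0.4501i, |z|^2 = 0.2356

Answer: 15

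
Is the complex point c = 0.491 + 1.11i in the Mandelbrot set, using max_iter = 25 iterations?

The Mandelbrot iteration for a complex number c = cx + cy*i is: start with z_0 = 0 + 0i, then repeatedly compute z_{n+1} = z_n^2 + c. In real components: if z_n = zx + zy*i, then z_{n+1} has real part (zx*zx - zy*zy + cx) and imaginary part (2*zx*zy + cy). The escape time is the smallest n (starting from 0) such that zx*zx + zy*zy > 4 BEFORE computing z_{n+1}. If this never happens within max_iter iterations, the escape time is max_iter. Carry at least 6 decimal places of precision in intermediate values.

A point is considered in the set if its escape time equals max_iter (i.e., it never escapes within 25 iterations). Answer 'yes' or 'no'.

z_0 = 0 + 0i, c = 0.4910 + 1.1100i
Iter 1: z = 0.4910 + 1.1100i, |z|^2 = 1.4732
Iter 2: z = -0.5000 + 2.2000i, |z|^2 = 5.0901
Escaped at iteration 2

Answer: no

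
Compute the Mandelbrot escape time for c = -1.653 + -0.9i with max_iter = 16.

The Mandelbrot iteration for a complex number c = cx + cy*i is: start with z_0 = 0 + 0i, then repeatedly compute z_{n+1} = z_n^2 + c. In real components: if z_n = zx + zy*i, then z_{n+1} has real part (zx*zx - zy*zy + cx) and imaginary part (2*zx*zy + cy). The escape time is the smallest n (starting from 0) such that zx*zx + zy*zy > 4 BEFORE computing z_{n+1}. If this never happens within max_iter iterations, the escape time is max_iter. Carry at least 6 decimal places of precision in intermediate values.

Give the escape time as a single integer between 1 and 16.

Answer: 2

Derivation:
z_0 = 0 + 0i, c = -1.6530 + -0.9000i
Iter 1: z = -1.6530 + -0.9000i, |z|^2 = 3.5424
Iter 2: z = 0.2694 + 2.0754i, |z|^2 = 4.3799
Escaped at iteration 2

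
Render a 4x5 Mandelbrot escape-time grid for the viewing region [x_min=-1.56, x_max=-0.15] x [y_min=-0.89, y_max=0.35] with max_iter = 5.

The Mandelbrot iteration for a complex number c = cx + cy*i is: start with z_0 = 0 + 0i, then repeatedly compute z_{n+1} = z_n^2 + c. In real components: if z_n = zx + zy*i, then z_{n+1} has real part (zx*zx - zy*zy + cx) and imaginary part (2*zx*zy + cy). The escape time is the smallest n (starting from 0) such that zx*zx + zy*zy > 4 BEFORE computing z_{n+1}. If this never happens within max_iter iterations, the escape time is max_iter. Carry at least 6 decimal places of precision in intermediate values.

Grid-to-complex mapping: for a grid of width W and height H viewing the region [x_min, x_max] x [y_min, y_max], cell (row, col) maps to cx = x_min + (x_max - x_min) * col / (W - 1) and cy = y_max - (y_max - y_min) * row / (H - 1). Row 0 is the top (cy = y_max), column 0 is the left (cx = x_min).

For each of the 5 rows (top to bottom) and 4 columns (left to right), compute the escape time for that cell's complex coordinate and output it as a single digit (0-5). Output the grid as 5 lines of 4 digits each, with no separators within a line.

Answer: 4555
5555
5555
3455
3345

Derivation:
(row=0, col=0): c = -1.5600 + 0.3500i → escape time 4
(row=0, col=1): c = -1.0900 + 0.3500i → escape time 5
(row=0, col=2): c = -0.6200 + 0.3500i → escape time 5
(row=0, col=3): c = -0.1500 + 0.3500i → escape time 5
(row=1, col=0): c = -1.5600 + 0.0400i → escape time 5
(row=1, col=1): c = -1.0900 + 0.0400i → escape time 5
(row=1, col=2): c = -0.6200 + 0.0400i → escape time 5
(row=1, col=3): c = -0.1500 + 0.0400i → escape time 5
(row=2, col=0): c = -1.5600 + -0.2700i → escape time 5
(row=2, col=1): c = -1.0900 + -0.2700i → escape time 5
(row=2, col=2): c = -0.6200 + -0.2700i → escape time 5
(row=2, col=3): c = -0.1500 + -0.2700i → escape time 5
(row=3, col=0): c = -1.5600 + -0.5800i → escape time 3
(row=3, col=1): c = -1.0900 + -0.5800i → escape time 4
(row=3, col=2): c = -0.6200 + -0.5800i → escape time 5
(row=3, col=3): c = -0.1500 + -0.5800i → escape time 5
(row=4, col=0): c = -1.5600 + -0.8900i → escape time 3
(row=4, col=1): c = -1.0900 + -0.8900i → escape time 3
(row=4, col=2): c = -0.6200 + -0.8900i → escape time 4
(row=4, col=3): c = -0.1500 + -0.8900i → escape time 5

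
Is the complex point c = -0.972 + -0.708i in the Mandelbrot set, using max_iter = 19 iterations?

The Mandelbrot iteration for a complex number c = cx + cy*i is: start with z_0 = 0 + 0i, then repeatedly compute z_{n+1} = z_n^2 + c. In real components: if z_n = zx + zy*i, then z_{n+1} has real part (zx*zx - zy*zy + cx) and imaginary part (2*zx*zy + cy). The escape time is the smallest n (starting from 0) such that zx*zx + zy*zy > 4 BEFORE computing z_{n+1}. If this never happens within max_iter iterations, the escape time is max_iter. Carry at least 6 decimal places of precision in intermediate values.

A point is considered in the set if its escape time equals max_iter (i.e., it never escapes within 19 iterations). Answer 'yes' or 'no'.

Answer: no

Derivation:
z_0 = 0 + 0i, c = -0.9720 + -0.7080i
Iter 1: z = -0.9720 + -0.7080i, |z|^2 = 1.4460
Iter 2: z = -0.5285 + 0.6684i, |z|^2 = 0.7260
Iter 3: z = -1.1394 + -1.4144i, |z|^2 = 3.2988
Iter 4: z = -1.6743 + 2.5152i, |z|^2 = 9.1296
Escaped at iteration 4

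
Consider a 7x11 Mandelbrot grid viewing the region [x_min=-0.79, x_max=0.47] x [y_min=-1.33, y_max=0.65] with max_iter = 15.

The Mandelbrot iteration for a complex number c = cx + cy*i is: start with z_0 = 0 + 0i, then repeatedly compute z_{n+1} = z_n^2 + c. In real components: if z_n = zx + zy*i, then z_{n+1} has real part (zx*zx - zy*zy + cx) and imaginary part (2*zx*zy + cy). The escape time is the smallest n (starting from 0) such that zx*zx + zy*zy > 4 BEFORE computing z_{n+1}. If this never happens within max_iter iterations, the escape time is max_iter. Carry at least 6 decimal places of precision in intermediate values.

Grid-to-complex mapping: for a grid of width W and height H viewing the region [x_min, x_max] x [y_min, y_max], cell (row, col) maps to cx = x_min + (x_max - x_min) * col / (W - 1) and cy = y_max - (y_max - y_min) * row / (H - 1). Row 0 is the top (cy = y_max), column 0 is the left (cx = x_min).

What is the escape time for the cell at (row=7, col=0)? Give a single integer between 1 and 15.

Answer: 4

Derivation:
z_0 = 0 + 0i, c = -0.7900 + -0.7360i
Iter 1: z = -0.7900 + -0.7360i, |z|^2 = 1.1658
Iter 2: z = -0.7076 + 0.4269i, |z|^2 = 0.6829
Iter 3: z = -0.4715 + -1.3401i, |z|^2 = 2.0183
Iter 4: z = -2.3636 + 0.5278i, |z|^2 = 5.8651
Escaped at iteration 4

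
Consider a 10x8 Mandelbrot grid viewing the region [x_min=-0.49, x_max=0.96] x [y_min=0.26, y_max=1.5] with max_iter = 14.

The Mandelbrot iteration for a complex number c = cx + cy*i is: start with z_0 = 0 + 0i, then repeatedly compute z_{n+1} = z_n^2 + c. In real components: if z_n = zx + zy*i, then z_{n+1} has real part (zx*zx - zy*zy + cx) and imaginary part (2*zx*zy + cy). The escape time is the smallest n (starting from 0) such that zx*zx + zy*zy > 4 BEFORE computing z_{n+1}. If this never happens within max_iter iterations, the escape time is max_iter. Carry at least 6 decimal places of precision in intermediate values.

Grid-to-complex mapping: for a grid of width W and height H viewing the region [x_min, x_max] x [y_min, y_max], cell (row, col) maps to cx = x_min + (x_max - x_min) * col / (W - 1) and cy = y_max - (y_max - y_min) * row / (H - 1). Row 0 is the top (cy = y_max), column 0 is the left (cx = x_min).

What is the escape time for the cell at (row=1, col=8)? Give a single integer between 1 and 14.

Answer: 2

Derivation:
z_0 = 0 + 0i, c = 0.7989 + 1.3229i
Iter 1: z = 0.7989 + 1.3229i, |z|^2 = 2.3882
Iter 2: z = -0.3128 + 3.4365i, |z|^2 = 11.9073
Escaped at iteration 2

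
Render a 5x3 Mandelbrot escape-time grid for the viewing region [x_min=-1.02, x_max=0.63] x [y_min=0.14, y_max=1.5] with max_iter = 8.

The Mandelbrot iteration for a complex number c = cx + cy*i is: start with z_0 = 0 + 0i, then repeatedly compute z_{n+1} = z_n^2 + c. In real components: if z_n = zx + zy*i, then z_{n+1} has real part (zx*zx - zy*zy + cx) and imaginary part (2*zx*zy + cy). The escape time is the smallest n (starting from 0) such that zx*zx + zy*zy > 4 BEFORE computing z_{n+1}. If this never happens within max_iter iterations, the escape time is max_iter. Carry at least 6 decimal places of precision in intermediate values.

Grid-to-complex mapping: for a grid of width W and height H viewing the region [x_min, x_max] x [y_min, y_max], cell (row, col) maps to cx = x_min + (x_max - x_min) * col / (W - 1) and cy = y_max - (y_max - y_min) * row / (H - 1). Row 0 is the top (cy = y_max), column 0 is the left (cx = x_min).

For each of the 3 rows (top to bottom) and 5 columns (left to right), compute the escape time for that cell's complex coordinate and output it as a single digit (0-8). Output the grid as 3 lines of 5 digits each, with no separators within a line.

(row=0, col=0): c = -1.0200 + 1.5000i → escape time 2
(row=0, col=1): c = -0.6075 + 1.5000i → escape time 2
(row=0, col=2): c = -0.1950 + 1.5000i → escape time 2
(row=0, col=3): c = 0.2175 + 1.5000i → escape time 2
(row=0, col=4): c = 0.6300 + 1.5000i → escape time 2
(row=1, col=0): c = -1.0200 + 0.8200i → escape time 3
(row=1, col=1): c = -0.6075 + 0.8200i → escape time 4
(row=1, col=2): c = -0.1950 + 0.8200i → escape time 8
(row=1, col=3): c = 0.2175 + 0.8200i → escape time 5
(row=1, col=4): c = 0.6300 + 0.8200i → escape time 3
(row=2, col=0): c = -1.0200 + 0.1400i → escape time 8
(row=2, col=1): c = -0.6075 + 0.1400i → escape time 8
(row=2, col=2): c = -0.1950 + 0.1400i → escape time 8
(row=2, col=3): c = 0.2175 + 0.1400i → escape time 8
(row=2, col=4): c = 0.6300 + 0.1400i → escape time 4

Answer: 22222
34853
88884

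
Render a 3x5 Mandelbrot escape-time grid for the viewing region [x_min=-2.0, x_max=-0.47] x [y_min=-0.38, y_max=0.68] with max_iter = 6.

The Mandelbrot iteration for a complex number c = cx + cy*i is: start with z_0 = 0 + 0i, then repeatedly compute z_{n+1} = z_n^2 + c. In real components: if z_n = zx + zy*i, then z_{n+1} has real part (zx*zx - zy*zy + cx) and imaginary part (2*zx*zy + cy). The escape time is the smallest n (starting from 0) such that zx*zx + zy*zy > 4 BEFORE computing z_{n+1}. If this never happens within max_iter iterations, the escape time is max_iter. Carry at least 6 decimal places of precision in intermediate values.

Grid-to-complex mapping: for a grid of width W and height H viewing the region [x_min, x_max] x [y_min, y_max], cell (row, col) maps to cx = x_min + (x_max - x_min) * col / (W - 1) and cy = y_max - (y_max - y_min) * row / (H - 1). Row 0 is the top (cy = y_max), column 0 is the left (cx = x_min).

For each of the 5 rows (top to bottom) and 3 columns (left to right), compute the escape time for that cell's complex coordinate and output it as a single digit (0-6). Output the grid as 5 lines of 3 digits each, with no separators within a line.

(row=0, col=0): c = -2.0000 + 0.6800i → escape time 1
(row=0, col=1): c = -1.2350 + 0.6800i → escape time 3
(row=0, col=2): c = -0.4700 + 0.6800i → escape time 6
(row=1, col=0): c = -2.0000 + 0.4150i → escape time 1
(row=1, col=1): c = -1.2350 + 0.4150i → escape time 6
(row=1, col=2): c = -0.4700 + 0.4150i → escape time 6
(row=2, col=0): c = -2.0000 + 0.1500i → escape time 1
(row=2, col=1): c = -1.2350 + 0.1500i → escape time 6
(row=2, col=2): c = -0.4700 + 0.1500i → escape time 6
(row=3, col=0): c = -2.0000 + -0.1150i → escape time 1
(row=3, col=1): c = -1.2350 + -0.1150i → escape time 6
(row=3, col=2): c = -0.4700 + -0.1150i → escape time 6
(row=4, col=0): c = -2.0000 + -0.3800i → escape time 1
(row=4, col=1): c = -1.2350 + -0.3800i → escape time 6
(row=4, col=2): c = -0.4700 + -0.3800i → escape time 6

Answer: 136
166
166
166
166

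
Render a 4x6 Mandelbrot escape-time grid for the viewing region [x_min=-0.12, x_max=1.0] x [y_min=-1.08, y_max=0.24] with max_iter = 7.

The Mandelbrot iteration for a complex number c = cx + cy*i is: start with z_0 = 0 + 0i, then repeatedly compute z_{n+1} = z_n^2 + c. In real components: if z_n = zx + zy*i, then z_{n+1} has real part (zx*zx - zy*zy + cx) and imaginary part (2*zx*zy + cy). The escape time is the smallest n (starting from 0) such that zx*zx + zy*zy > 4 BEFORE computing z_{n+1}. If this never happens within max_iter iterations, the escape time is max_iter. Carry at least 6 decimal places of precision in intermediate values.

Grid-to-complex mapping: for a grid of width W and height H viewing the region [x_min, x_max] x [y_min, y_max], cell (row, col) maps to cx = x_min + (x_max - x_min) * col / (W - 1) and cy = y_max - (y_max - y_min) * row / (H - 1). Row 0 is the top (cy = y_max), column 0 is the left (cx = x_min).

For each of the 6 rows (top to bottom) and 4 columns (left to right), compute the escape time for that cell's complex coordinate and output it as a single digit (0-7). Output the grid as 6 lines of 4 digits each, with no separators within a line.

(row=0, col=0): c = -0.1200 + 0.2400i → escape time 7
(row=0, col=1): c = 0.2533 + 0.2400i → escape time 7
(row=0, col=2): c = 0.6267 + 0.2400i → escape time 4
(row=0, col=3): c = 1.0000 + 0.2400i → escape time 2
(row=1, col=0): c = -0.1200 + -0.0240i → escape time 7
(row=1, col=1): c = 0.2533 + -0.0240i → escape time 7
(row=1, col=2): c = 0.6267 + -0.0240i → escape time 4
(row=1, col=3): c = 1.0000 + -0.0240i → escape time 2
(row=2, col=0): c = -0.1200 + -0.2880i → escape time 7
(row=2, col=1): c = 0.2533 + -0.2880i → escape time 7
(row=2, col=2): c = 0.6267 + -0.2880i → escape time 4
(row=2, col=3): c = 1.0000 + -0.2880i → escape time 2
(row=3, col=0): c = -0.1200 + -0.5520i → escape time 7
(row=3, col=1): c = 0.2533 + -0.5520i → escape time 7
(row=3, col=2): c = 0.6267 + -0.5520i → escape time 3
(row=3, col=3): c = 1.0000 + -0.5520i → escape time 2
(row=4, col=0): c = -0.1200 + -0.8160i → escape time 7
(row=4, col=1): c = 0.2533 + -0.8160i → escape time 5
(row=4, col=2): c = 0.6267 + -0.8160i → escape time 3
(row=4, col=3): c = 1.0000 + -0.8160i → escape time 2
(row=5, col=0): c = -0.1200 + -1.0800i → escape time 6
(row=5, col=1): c = 0.2533 + -1.0800i → escape time 3
(row=5, col=2): c = 0.6267 + -1.0800i → escape time 2
(row=5, col=3): c = 1.0000 + -1.0800i → escape time 2

Answer: 7742
7742
7742
7732
7532
6322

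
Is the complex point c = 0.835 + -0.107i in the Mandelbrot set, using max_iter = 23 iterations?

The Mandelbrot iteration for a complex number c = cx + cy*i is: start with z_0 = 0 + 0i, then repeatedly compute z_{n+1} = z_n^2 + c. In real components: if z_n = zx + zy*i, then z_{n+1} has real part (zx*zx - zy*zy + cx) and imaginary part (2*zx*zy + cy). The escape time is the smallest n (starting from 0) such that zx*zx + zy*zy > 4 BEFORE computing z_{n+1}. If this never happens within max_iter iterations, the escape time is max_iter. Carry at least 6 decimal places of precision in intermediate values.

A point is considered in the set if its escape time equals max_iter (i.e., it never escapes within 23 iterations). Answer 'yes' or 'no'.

z_0 = 0 + 0i, c = 0.8350 + -0.1070i
Iter 1: z = 0.8350 + -0.1070i, |z|^2 = 0.7087
Iter 2: z = 1.5208 + -0.2857i, |z|^2 = 2.3944
Iter 3: z = 3.0661 + -0.9759i, |z|^2 = 10.3537
Escaped at iteration 3

Answer: no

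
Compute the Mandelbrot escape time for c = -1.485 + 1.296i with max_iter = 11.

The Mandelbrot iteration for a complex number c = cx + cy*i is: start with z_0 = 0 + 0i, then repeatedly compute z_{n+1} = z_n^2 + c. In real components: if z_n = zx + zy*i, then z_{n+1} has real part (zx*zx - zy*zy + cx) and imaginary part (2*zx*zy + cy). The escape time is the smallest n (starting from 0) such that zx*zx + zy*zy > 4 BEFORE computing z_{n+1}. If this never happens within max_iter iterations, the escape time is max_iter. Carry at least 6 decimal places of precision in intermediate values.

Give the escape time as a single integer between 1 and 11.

Answer: 2

Derivation:
z_0 = 0 + 0i, c = -1.4850 + 1.2960i
Iter 1: z = -1.4850 + 1.2960i, |z|^2 = 3.8848
Iter 2: z = -0.9594 + -2.5531i, |z|^2 = 7.4389
Escaped at iteration 2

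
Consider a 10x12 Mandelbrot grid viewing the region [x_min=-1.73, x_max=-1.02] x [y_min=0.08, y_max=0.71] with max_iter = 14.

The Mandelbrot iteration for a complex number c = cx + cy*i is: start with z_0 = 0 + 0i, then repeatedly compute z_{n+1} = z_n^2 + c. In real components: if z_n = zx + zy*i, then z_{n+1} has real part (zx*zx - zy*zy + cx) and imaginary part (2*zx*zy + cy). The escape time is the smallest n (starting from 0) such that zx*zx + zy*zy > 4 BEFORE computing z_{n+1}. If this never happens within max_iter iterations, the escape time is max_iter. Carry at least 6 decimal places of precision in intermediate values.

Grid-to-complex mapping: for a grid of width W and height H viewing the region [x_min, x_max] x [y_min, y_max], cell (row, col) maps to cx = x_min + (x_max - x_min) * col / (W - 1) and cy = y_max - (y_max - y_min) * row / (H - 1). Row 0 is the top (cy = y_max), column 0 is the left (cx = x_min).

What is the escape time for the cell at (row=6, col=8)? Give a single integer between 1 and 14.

z_0 = 0 + 0i, c = -1.0989 + 0.3664i
Iter 1: z = -1.0989 + 0.3664i, |z|^2 = 1.3418
Iter 2: z = -0.0256 + -0.4388i, |z|^2 = 0.1932
Iter 3: z = -1.2908 + 0.3888i, |z|^2 = 1.8173
Iter 4: z = 0.4161 + -0.6373i, |z|^2 = 0.5794
Iter 5: z = -1.3319 + -0.1641i, |z|^2 = 1.8010
Iter 6: z = 0.6483 + 0.8034i, |z|^2 = 1.0657
Iter 7: z = -1.3241 + 1.4080i, |z|^2 = 3.7356
Iter 8: z = -1.3280 + -3.3622i, |z|^2 = 13.0678
Escaped at iteration 8

Answer: 8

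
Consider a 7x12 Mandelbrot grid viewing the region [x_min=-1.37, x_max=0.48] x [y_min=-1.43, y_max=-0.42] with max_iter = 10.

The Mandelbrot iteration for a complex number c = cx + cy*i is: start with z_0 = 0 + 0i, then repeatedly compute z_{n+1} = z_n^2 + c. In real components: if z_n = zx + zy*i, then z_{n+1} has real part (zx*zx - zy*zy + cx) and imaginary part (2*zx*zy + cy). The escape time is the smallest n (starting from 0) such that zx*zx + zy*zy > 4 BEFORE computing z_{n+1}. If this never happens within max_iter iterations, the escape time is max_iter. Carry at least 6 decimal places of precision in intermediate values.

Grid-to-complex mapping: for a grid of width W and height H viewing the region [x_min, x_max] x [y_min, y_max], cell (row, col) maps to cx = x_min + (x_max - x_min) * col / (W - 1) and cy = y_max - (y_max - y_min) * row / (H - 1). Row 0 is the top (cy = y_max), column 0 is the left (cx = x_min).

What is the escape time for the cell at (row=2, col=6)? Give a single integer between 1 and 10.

z_0 = 0 + 0i, c = 0.4800 + -0.6036i
Iter 1: z = 0.4800 + -0.6036i, |z|^2 = 0.5948
Iter 2: z = 0.3460 + -1.1831i, |z|^2 = 1.5195
Iter 3: z = -0.8001 + -1.4224i, |z|^2 = 2.6634
Iter 4: z = -0.9032 + 1.6724i, |z|^2 = 3.6126
Iter 5: z = -1.5012 + -3.6246i, |z|^2 = 15.3909
Escaped at iteration 5

Answer: 5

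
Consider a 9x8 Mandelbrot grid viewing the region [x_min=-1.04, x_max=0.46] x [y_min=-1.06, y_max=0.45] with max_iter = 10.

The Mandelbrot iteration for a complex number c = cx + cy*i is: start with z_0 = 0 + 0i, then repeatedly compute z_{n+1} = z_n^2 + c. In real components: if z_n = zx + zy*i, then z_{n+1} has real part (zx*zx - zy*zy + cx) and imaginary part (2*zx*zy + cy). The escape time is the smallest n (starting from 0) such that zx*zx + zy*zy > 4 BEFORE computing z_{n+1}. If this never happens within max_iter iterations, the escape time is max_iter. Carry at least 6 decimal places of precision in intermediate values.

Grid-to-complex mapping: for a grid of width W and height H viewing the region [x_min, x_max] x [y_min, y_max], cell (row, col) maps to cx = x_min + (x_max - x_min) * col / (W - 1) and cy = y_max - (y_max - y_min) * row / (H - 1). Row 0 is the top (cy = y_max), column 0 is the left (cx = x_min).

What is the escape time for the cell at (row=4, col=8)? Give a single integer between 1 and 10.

Answer: 7

Derivation:
z_0 = 0 + 0i, c = 0.4600 + -0.4129i
Iter 1: z = 0.4600 + -0.4129i, |z|^2 = 0.3821
Iter 2: z = 0.5011 + -0.7927i, |z|^2 = 0.8795
Iter 3: z = 0.0828 + -1.2074i, |z|^2 = 1.4646
Iter 4: z = -0.9909 + -0.6128i, |z|^2 = 1.3573
Iter 5: z = 1.0663 + 0.8015i, |z|^2 = 1.7795
Iter 6: z = 0.9545 + 1.2965i, |z|^2 = 2.5922
Iter 7: z = -0.3099 + 2.0623i, |z|^2 = 4.3493
Escaped at iteration 7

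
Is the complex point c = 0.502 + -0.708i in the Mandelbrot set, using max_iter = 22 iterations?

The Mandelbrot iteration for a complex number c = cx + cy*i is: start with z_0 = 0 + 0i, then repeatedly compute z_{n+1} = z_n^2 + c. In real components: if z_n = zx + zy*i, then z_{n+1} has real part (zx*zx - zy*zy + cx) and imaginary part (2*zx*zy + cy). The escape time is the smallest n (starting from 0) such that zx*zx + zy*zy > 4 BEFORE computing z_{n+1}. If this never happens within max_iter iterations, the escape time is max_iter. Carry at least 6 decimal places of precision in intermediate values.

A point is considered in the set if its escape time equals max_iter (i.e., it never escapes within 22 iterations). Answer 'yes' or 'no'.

Answer: no

Derivation:
z_0 = 0 + 0i, c = 0.5020 + -0.7080i
Iter 1: z = 0.5020 + -0.7080i, |z|^2 = 0.7533
Iter 2: z = 0.2527 + -1.4188i, |z|^2 = 2.0770
Iter 3: z = -1.4472 + -1.4252i, |z|^2 = 4.1256
Escaped at iteration 3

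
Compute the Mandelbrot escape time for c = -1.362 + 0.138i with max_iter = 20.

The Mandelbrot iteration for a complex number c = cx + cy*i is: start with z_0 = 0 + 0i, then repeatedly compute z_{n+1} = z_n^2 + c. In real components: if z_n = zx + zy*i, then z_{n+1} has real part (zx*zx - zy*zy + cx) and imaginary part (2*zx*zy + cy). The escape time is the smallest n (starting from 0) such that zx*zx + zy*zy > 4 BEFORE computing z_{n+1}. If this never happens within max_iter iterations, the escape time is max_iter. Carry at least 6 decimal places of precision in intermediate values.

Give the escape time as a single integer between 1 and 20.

z_0 = 0 + 0i, c = -1.3620 + 0.1380i
Iter 1: z = -1.3620 + 0.1380i, |z|^2 = 1.8741
Iter 2: z = 0.4740 + -0.2379i, |z|^2 = 0.2813
Iter 3: z = -1.1939 + -0.0875i, |z|^2 = 1.4331
Iter 4: z = 0.0558 + 0.3470i, |z|^2 = 0.1235
Iter 5: z = -1.4793 + 0.1767i, |z|^2 = 2.2196
Iter 6: z = 0.7952 + -0.3849i, |z|^2 = 0.7804
Iter 7: z = -0.8779 + -0.4741i, |z|^2 = 0.9954
Iter 8: z = -0.8161 + 0.9703i, |z|^2 = 1.6075
Iter 9: z = -1.6375 + -1.4458i, |z|^2 = 4.7716
Escaped at iteration 9

Answer: 9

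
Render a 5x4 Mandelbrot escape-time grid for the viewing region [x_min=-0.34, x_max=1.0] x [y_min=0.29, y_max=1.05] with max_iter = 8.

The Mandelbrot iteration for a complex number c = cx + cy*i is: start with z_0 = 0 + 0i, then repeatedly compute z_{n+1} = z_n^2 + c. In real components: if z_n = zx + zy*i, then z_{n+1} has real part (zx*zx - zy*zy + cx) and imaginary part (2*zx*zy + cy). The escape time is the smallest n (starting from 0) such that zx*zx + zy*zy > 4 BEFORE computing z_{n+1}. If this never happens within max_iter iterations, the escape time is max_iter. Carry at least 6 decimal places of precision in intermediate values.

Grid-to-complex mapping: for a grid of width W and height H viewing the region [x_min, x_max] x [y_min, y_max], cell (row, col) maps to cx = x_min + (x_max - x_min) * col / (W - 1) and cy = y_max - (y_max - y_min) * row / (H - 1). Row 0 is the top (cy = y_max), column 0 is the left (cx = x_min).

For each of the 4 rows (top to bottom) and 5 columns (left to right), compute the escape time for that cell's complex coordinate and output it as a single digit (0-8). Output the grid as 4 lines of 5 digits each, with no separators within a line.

(row=0, col=0): c = -0.3400 + 1.0500i → escape time 5
(row=0, col=1): c = -0.0050 + 1.0500i → escape time 5
(row=0, col=2): c = 0.3300 + 1.0500i → escape time 3
(row=0, col=3): c = 0.6650 + 1.0500i → escape time 2
(row=0, col=4): c = 1.0000 + 1.0500i → escape time 2
(row=1, col=0): c = -0.3400 + 0.7967i → escape time 7
(row=1, col=1): c = -0.0050 + 0.7967i → escape time 8
(row=1, col=2): c = 0.3300 + 0.7967i → escape time 4
(row=1, col=3): c = 0.6650 + 0.7967i → escape time 3
(row=1, col=4): c = 1.0000 + 0.7967i → escape time 2
(row=2, col=0): c = -0.3400 + 0.5433i → escape time 8
(row=2, col=1): c = -0.0050 + 0.5433i → escape time 8
(row=2, col=2): c = 0.3300 + 0.5433i → escape time 8
(row=2, col=3): c = 0.6650 + 0.5433i → escape time 3
(row=2, col=4): c = 1.0000 + 0.5433i → escape time 2
(row=3, col=0): c = -0.3400 + 0.2900i → escape time 8
(row=3, col=1): c = -0.0050 + 0.2900i → escape time 8
(row=3, col=2): c = 0.3300 + 0.2900i → escape time 8
(row=3, col=3): c = 0.6650 + 0.2900i → escape time 3
(row=3, col=4): c = 1.0000 + 0.2900i → escape time 2

Answer: 55322
78432
88832
88832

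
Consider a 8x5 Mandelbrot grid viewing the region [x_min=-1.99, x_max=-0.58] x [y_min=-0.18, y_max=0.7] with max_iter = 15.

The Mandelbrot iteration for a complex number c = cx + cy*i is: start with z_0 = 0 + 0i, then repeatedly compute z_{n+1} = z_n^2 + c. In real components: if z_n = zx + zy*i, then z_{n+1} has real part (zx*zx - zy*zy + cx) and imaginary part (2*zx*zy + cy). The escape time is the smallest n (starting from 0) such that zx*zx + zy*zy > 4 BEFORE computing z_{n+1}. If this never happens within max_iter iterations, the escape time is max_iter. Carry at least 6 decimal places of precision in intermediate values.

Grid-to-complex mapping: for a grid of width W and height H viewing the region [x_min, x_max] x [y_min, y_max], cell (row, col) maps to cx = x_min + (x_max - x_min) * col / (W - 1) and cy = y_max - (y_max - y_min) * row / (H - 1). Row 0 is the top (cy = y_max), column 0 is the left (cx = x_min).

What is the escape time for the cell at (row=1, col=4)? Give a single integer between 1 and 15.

z_0 = 0 + 0i, c = -1.1843 + 0.4800i
Iter 1: z = -1.1843 + 0.4800i, |z|^2 = 1.6329
Iter 2: z = -0.0122 + -0.6569i, |z|^2 = 0.4317
Iter 3: z = -1.6157 + 0.4960i, |z|^2 = 2.8564
Iter 4: z = 1.1801 + -1.1226i, |z|^2 = 2.6530
Iter 5: z = -1.0519 + -2.1697i, |z|^2 = 5.8142
Escaped at iteration 5

Answer: 5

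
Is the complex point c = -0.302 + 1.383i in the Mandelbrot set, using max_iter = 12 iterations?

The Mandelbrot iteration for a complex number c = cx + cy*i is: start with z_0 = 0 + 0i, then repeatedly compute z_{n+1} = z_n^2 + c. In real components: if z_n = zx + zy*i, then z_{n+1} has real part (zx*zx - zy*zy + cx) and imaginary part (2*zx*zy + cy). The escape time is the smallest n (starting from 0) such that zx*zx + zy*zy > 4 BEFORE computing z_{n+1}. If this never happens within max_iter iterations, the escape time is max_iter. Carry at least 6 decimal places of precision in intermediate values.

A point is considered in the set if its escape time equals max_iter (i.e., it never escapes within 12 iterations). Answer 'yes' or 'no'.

z_0 = 0 + 0i, c = -0.3020 + 1.3830i
Iter 1: z = -0.3020 + 1.3830i, |z|^2 = 2.0039
Iter 2: z = -2.1235 + 0.5477i, |z|^2 = 4.8091
Escaped at iteration 2

Answer: no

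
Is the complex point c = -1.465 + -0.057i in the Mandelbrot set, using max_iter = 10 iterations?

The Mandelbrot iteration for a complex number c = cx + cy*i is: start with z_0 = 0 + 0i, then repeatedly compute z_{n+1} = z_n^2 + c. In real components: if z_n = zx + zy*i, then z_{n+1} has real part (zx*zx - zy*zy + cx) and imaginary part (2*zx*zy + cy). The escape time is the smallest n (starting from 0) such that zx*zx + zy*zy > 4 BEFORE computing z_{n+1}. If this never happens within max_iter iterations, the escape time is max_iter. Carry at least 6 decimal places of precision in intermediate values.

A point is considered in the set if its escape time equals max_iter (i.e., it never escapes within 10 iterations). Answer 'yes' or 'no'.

z_0 = 0 + 0i, c = -1.4650 + -0.0570i
Iter 1: z = -1.4650 + -0.0570i, |z|^2 = 2.1495
Iter 2: z = 0.6780 + 0.1100i, |z|^2 = 0.4718
Iter 3: z = -1.0175 + 0.0922i, |z|^2 = 1.0437
Iter 4: z = -0.4383 + -0.2446i, |z|^2 = 0.2519
Iter 5: z = -1.3327 + 0.1574i, |z|^2 = 1.8009
Iter 6: z = 0.2863 + -0.4765i, |z|^2 = 0.3090
Iter 7: z = -1.6100 + -0.3299i, |z|^2 = 2.7010
Iter 8: z = 1.0183 + 1.0052i, |z|^2 = 2.0474
Iter 9: z = -1.4384 + 1.9902i, |z|^2 = 6.0299
Escaped at iteration 9

Answer: no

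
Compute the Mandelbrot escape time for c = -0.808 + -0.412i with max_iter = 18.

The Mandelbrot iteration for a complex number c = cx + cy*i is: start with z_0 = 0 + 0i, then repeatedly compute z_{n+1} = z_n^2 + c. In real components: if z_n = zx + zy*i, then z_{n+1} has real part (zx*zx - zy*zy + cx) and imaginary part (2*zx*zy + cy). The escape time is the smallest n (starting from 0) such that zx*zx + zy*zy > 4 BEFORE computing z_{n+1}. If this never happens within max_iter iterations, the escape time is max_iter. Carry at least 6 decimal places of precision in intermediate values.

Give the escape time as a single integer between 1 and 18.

z_0 = 0 + 0i, c = -0.8080 + -0.4120i
Iter 1: z = -0.8080 + -0.4120i, |z|^2 = 0.8226
Iter 2: z = -0.3249 + 0.2538i, |z|^2 = 0.1700
Iter 3: z = -0.7669 + -0.5769i, |z|^2 = 0.9209
Iter 4: z = -0.5527 + 0.4728i, |z|^2 = 0.5291
Iter 5: z = -0.7260 + -0.9347i, |z|^2 = 1.4008
Iter 6: z = -1.1545 + 0.9452i, |z|^2 = 2.2263
Iter 7: z = -0.3685 + -2.5945i, |z|^2 = 6.8674
Escaped at iteration 7

Answer: 7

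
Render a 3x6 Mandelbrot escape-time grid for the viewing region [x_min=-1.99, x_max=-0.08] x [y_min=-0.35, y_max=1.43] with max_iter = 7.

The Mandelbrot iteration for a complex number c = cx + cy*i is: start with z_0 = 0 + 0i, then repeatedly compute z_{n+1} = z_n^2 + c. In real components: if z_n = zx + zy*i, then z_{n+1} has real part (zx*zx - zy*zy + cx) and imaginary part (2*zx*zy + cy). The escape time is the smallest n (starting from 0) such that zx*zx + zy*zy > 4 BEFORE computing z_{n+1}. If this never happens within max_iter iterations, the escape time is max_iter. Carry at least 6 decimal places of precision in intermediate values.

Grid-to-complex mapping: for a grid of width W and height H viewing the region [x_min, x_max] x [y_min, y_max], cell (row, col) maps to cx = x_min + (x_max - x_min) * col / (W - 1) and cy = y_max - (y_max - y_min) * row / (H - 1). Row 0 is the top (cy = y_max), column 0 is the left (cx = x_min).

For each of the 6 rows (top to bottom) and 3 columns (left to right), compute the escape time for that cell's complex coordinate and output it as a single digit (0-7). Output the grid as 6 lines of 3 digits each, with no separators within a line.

(row=0, col=0): c = -1.9900 + 1.4300i → escape time 1
(row=0, col=1): c = -1.0350 + 1.4300i → escape time 2
(row=0, col=2): c = -0.0800 + 1.4300i → escape time 2
(row=1, col=0): c = -1.9900 + 1.0740i → escape time 1
(row=1, col=1): c = -1.0350 + 1.0740i → escape time 3
(row=1, col=2): c = -0.0800 + 1.0740i → escape time 6
(row=2, col=0): c = -1.9900 + 0.7180i → escape time 1
(row=2, col=1): c = -1.0350 + 0.7180i → escape time 3
(row=2, col=2): c = -0.0800 + 0.7180i → escape time 7
(row=3, col=0): c = -1.9900 + 0.3620i → escape time 1
(row=3, col=1): c = -1.0350 + 0.3620i → escape time 7
(row=3, col=2): c = -0.0800 + 0.3620i → escape time 7
(row=4, col=0): c = -1.9900 + 0.0060i → escape time 6
(row=4, col=1): c = -1.0350 + 0.0060i → escape time 7
(row=4, col=2): c = -0.0800 + 0.0060i → escape time 7
(row=5, col=0): c = -1.9900 + -0.3500i → escape time 1
(row=5, col=1): c = -1.0350 + -0.3500i → escape time 7
(row=5, col=2): c = -0.0800 + -0.3500i → escape time 7

Answer: 122
136
137
177
677
177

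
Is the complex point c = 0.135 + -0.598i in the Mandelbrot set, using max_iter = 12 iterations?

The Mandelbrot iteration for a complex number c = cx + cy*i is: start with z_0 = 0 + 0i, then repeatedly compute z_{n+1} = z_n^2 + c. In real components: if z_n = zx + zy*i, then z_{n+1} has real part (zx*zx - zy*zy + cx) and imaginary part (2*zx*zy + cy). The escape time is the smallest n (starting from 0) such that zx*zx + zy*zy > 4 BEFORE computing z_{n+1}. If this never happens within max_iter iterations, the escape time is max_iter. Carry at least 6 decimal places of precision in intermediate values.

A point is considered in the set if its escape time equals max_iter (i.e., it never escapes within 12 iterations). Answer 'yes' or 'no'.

z_0 = 0 + 0i, c = 0.1350 + -0.5980i
Iter 1: z = 0.1350 + -0.5980i, |z|^2 = 0.3758
Iter 2: z = -0.2044 + -0.7595i, |z|^2 = 0.6186
Iter 3: z = -0.4000 + -0.2876i, |z|^2 = 0.2427
Iter 4: z = 0.2123 + -0.3679i, |z|^2 = 0.1805
Iter 5: z = 0.0447 + -0.7542i, |z|^2 = 0.5709
Iter 6: z = -0.4319 + -0.6654i, |z|^2 = 0.6293
Iter 7: z = -0.1213 + -0.0232i, |z|^2 = 0.0152
Iter 8: z = 0.1492 + -0.5924i, |z|^2 = 0.3731
Iter 9: z = -0.1936 + -0.7747i, |z|^2 = 0.6377
Iter 10: z = -0.4277 + -0.2980i, |z|^2 = 0.2717
Iter 11: z = 0.2291 + -0.3431i, |z|^2 = 0.1702
Did not escape in 12 iterations → in set

Answer: yes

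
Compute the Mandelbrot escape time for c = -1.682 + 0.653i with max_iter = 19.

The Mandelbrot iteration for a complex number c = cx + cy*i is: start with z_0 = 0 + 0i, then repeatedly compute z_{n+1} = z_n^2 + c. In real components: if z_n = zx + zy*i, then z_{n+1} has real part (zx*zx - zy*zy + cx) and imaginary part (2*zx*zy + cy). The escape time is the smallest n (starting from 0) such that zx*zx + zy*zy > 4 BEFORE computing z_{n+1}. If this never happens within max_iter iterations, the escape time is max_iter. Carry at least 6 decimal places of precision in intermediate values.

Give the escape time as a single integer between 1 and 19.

z_0 = 0 + 0i, c = -1.6820 + 0.6530i
Iter 1: z = -1.6820 + 0.6530i, |z|^2 = 3.2555
Iter 2: z = 0.7207 + -1.5437i, |z|^2 = 2.9024
Iter 3: z = -3.5456 + -1.5721i, |z|^2 = 15.0425
Escaped at iteration 3

Answer: 3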